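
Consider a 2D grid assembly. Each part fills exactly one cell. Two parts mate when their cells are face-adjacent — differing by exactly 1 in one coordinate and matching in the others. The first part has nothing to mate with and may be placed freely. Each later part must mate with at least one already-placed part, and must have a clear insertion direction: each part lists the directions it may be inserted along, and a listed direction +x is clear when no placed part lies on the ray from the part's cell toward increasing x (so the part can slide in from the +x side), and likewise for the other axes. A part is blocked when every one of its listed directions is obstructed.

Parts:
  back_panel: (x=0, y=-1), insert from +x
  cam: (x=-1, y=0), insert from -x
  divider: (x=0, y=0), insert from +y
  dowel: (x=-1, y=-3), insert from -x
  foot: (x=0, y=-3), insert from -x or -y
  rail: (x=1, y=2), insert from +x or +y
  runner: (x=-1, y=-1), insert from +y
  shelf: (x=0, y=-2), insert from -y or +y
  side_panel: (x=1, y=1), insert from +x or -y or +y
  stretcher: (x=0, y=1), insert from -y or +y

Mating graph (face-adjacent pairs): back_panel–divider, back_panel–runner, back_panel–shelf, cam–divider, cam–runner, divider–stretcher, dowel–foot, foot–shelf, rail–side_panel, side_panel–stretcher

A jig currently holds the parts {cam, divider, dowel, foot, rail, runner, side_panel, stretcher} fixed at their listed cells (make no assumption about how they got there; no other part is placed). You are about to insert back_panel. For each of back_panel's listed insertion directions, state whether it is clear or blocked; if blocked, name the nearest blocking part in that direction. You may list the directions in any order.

+x: ray from back_panel(0, -1) has no placed part ⇒ clear

+x: clear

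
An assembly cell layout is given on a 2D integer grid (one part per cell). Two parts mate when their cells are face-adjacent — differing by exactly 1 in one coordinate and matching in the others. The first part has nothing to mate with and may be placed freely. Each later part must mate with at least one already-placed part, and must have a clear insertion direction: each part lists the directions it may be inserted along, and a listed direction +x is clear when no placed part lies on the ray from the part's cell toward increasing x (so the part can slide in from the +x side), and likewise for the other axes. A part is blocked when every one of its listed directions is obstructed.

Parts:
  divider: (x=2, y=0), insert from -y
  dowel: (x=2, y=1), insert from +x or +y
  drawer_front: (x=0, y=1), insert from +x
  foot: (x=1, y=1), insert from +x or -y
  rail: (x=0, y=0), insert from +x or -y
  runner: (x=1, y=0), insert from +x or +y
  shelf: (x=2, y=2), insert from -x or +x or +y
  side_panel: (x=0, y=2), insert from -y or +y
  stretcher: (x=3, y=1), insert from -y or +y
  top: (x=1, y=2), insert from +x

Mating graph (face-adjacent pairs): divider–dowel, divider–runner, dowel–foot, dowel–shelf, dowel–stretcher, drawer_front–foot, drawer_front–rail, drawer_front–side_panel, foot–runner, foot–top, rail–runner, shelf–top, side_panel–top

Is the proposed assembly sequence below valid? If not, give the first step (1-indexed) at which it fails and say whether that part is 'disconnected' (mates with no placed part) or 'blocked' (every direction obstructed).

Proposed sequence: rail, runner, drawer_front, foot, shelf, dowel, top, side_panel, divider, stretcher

Invalid at step 5 (disconnected)

1. rail@(0, 0) [+x clear] — {rail}
2. runner@(1, 0) [+x clear] — {rail, runner}
3. drawer_front@(0, 1) [+x clear] — {drawer_front, rail, runner}
4. foot@(1, 1) [+x clear] — {drawer_front, foot, rail, runner}
5. shelf@(2, 2) — no placed neighbour ⇒ disconnected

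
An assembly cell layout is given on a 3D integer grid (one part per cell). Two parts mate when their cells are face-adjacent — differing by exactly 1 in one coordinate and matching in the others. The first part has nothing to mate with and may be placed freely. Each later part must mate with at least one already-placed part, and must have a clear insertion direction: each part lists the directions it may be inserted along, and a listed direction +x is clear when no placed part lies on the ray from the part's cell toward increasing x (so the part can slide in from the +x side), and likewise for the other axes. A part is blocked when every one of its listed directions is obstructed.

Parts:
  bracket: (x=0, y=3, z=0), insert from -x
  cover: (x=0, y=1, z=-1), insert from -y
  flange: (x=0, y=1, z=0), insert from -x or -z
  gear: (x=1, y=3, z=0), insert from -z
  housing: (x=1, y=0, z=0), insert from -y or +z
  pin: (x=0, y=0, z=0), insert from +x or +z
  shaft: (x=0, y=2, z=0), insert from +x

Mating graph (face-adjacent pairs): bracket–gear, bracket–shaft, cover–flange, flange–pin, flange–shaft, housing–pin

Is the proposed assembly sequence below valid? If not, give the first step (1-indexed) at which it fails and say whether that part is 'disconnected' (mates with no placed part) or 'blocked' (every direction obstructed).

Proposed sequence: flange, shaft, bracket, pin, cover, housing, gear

1. flange@(0, 1, 0) [-x clear] — {flange}
2. shaft@(0, 2, 0) [+x clear] — {flange, shaft}
3. bracket@(0, 3, 0) [-x clear] — {bracket, flange, shaft}
4. pin@(0, 0, 0) [+x clear] — {bracket, flange, pin, shaft}
5. cover@(0, 1, -1) [-y clear] — {bracket, cover, flange, pin, shaft}
6. housing@(1, 0, 0) [-y clear] — {bracket, cover, flange, housing, pin, shaft}
7. gear@(1, 3, 0) [-z clear] — {bracket, cover, flange, gear, housing, pin, shaft}

Valid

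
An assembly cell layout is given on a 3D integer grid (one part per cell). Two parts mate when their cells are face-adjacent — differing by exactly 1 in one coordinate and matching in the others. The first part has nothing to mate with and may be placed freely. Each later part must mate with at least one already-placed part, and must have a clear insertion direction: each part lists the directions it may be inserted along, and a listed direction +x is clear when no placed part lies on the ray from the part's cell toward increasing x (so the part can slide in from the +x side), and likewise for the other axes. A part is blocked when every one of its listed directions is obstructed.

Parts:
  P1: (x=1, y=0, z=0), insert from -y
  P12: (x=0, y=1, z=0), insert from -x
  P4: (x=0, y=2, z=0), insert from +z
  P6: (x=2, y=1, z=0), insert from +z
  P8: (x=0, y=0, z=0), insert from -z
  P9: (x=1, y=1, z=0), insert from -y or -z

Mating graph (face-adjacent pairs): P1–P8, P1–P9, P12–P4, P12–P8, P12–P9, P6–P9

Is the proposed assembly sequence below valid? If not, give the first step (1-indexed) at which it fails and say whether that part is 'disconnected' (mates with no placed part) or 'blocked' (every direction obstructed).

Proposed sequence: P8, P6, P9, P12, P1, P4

1. P8@(0, 0, 0) [-z clear] — {P8}
2. P6@(2, 1, 0) — no placed neighbour ⇒ disconnected

Invalid at step 2 (disconnected)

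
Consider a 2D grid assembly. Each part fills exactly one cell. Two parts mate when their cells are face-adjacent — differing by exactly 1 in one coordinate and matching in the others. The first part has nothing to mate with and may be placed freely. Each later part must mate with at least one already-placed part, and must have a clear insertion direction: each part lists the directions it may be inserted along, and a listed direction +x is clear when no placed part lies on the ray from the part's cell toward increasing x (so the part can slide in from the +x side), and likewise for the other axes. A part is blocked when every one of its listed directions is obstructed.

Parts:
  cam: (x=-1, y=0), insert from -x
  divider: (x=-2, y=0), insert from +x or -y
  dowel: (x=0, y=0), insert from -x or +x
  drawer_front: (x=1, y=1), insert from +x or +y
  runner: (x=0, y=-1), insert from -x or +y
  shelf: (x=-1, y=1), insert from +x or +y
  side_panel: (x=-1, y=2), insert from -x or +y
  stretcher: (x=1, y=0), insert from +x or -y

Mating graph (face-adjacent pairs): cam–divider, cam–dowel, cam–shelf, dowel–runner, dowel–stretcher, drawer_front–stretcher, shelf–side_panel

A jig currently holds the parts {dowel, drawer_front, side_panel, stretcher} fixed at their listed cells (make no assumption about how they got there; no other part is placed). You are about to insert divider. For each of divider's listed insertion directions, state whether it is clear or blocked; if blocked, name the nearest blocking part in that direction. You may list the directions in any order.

+x: blocked by dowel; -y: clear

+x: nearest on ray is dowel@(0, 0) ⇒ blocked
-y: ray from divider(-2, 0) has no placed part ⇒ clear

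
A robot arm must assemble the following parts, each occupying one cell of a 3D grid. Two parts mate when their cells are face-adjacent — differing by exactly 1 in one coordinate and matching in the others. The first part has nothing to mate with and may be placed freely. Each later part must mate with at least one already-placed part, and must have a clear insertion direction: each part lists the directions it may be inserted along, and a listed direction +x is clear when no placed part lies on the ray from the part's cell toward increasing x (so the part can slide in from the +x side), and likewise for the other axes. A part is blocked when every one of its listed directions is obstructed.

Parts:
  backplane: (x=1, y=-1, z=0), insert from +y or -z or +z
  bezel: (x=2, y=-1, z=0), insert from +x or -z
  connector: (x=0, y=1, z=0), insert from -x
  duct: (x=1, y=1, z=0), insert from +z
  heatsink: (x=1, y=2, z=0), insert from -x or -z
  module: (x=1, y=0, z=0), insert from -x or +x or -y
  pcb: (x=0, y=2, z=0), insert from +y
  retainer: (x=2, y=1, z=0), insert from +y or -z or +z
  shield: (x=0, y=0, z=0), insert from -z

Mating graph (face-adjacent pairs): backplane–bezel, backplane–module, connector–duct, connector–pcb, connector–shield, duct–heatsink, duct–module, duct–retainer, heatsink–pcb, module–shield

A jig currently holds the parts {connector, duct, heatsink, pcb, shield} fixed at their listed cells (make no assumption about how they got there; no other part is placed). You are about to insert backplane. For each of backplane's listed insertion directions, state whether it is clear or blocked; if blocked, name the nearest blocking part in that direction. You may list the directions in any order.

+y: nearest on ray is duct@(1, 1, 0) ⇒ blocked
-z: ray from backplane(1, -1, 0) has no placed part ⇒ clear
+z: ray from backplane(1, -1, 0) has no placed part ⇒ clear

+y: blocked by duct; +z: clear; -z: clear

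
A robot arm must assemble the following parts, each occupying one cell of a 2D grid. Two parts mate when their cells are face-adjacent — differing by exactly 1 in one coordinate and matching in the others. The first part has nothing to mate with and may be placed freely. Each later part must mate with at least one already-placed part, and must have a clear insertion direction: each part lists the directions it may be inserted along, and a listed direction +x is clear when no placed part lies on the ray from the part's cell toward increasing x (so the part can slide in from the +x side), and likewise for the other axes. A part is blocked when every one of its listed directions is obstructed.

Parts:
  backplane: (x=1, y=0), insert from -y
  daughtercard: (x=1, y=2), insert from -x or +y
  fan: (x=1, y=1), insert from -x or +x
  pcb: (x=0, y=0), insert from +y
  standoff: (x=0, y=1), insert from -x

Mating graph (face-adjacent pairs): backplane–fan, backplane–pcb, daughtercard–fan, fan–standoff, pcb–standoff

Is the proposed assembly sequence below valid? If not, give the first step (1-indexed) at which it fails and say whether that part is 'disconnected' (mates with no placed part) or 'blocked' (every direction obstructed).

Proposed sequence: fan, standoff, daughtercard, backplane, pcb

1. fan@(1, 1) [-x clear] — {fan}
2. standoff@(0, 1) [-x clear] — {fan, standoff}
3. daughtercard@(1, 2) [-x clear] — {daughtercard, fan, standoff}
4. backplane@(1, 0) [-y clear] — {backplane, daughtercard, fan, standoff}
5. pcb@(0, 0) — +y all obstructed ⇒ blocked

Invalid at step 5 (blocked)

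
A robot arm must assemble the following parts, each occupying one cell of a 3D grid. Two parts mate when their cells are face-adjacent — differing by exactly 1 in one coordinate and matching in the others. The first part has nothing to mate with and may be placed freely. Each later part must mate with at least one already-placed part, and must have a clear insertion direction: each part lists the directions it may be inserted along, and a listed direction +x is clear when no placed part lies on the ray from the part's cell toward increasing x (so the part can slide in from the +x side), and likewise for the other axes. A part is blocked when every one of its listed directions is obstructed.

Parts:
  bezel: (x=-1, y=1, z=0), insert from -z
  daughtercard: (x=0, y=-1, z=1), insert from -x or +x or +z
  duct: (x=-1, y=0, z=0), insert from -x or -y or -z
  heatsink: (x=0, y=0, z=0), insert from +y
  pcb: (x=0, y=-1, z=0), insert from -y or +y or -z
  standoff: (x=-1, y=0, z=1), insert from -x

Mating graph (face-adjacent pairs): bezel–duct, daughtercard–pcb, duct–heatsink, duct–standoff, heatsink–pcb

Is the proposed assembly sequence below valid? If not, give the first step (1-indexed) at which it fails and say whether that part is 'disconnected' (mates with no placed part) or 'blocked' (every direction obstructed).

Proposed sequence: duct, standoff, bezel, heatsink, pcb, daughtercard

1. duct@(-1, 0, 0) [-x clear] — {duct}
2. standoff@(-1, 0, 1) [-x clear] — {duct, standoff}
3. bezel@(-1, 1, 0) [-z clear] — {bezel, duct, standoff}
4. heatsink@(0, 0, 0) [+y clear] — {bezel, duct, heatsink, standoff}
5. pcb@(0, -1, 0) [-y clear] — {bezel, duct, heatsink, pcb, standoff}
6. daughtercard@(0, -1, 1) [-x clear] — {bezel, daughtercard, duct, heatsink, pcb, standoff}

Valid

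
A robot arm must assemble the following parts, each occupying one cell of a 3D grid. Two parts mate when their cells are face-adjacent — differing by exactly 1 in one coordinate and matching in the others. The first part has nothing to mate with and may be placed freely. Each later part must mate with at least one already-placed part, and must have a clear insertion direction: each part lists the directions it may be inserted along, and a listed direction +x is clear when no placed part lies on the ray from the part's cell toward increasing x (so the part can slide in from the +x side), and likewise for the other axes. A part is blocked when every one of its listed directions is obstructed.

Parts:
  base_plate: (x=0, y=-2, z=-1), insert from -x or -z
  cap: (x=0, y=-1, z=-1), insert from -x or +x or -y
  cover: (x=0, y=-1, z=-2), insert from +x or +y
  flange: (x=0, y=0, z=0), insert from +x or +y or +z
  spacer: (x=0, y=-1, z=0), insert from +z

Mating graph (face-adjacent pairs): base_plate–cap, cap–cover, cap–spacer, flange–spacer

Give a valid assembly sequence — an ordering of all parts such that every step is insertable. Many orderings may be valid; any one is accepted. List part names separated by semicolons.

1. base_plate@(0, -2, -1) [-x clear] — {base_plate}
2. cap@(0, -1, -1) [-x clear] — {base_plate, cap}
3. cover@(0, -1, -2) [+x clear] — {base_plate, cap, cover}
4. spacer@(0, -1, 0) [+z clear] — {base_plate, cap, cover, spacer}
5. flange@(0, 0, 0) [+x clear] — {base_plate, cap, cover, flange, spacer}

base_plate; cap; cover; spacer; flange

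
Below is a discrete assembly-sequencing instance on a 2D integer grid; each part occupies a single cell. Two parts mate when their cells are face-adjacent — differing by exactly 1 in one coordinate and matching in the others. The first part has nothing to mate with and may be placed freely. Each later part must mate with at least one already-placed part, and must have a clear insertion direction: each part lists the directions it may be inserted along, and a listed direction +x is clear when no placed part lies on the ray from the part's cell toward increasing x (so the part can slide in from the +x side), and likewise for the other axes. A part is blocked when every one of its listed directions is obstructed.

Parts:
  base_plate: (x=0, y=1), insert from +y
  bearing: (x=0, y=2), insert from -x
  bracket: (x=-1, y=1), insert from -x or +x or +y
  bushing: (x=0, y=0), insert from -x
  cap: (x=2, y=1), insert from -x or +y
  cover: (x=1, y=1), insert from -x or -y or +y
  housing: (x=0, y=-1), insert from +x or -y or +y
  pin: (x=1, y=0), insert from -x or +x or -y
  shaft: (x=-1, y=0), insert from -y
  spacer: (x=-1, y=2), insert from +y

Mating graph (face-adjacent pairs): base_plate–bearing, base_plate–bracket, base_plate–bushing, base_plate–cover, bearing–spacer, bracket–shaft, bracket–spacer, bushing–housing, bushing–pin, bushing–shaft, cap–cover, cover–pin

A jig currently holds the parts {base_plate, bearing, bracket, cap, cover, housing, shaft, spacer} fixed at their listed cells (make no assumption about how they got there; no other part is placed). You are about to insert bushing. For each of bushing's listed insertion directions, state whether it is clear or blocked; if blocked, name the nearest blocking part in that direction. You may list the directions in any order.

-x: nearest on ray is shaft@(-1, 0) ⇒ blocked

-x: blocked by shaft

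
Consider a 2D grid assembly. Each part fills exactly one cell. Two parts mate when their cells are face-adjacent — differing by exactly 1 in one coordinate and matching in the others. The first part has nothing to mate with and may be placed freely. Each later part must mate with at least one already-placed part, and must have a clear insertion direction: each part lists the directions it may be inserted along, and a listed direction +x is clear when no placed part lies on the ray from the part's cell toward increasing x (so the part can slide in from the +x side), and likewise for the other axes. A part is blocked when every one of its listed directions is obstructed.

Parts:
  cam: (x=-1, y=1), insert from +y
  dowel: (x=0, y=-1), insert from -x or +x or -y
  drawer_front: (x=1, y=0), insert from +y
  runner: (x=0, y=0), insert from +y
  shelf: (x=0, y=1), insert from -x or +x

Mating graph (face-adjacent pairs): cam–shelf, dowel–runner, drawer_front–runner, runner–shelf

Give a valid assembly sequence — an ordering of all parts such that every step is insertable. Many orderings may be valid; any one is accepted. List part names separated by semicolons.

runner; dowel; shelf; cam; drawer_front

1. runner@(0, 0) [+y clear] — {runner}
2. dowel@(0, -1) [-x clear] — {dowel, runner}
3. shelf@(0, 1) [-x clear] — {dowel, runner, shelf}
4. cam@(-1, 1) [+y clear] — {cam, dowel, runner, shelf}
5. drawer_front@(1, 0) [+y clear] — {cam, dowel, drawer_front, runner, shelf}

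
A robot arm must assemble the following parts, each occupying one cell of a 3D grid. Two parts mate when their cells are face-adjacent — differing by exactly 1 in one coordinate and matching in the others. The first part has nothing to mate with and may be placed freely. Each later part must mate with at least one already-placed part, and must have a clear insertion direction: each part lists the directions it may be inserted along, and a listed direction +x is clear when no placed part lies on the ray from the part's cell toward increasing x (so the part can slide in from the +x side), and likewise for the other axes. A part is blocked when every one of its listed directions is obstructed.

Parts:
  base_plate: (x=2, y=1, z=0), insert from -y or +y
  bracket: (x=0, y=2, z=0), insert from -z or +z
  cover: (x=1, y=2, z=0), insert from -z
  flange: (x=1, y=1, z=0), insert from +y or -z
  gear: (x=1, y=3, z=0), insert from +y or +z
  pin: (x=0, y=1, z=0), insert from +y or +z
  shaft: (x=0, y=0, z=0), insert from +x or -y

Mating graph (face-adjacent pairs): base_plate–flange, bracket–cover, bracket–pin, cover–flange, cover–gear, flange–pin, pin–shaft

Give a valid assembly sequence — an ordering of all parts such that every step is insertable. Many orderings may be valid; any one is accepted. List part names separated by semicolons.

1. bracket@(0, 2, 0) [-z clear] — {bracket}
2. pin@(0, 1, 0) [+z clear] — {bracket, pin}
3. flange@(1, 1, 0) [+y clear] — {bracket, flange, pin}
4. shaft@(0, 0, 0) [+x clear] — {bracket, flange, pin, shaft}
5. cover@(1, 2, 0) [-z clear] — {bracket, cover, flange, pin, shaft}
6. gear@(1, 3, 0) [+y clear] — {bracket, cover, flange, gear, pin, shaft}
7. base_plate@(2, 1, 0) [-y clear] — {base_plate, bracket, cover, flange, gear, pin, shaft}

bracket; pin; flange; shaft; cover; gear; base_plate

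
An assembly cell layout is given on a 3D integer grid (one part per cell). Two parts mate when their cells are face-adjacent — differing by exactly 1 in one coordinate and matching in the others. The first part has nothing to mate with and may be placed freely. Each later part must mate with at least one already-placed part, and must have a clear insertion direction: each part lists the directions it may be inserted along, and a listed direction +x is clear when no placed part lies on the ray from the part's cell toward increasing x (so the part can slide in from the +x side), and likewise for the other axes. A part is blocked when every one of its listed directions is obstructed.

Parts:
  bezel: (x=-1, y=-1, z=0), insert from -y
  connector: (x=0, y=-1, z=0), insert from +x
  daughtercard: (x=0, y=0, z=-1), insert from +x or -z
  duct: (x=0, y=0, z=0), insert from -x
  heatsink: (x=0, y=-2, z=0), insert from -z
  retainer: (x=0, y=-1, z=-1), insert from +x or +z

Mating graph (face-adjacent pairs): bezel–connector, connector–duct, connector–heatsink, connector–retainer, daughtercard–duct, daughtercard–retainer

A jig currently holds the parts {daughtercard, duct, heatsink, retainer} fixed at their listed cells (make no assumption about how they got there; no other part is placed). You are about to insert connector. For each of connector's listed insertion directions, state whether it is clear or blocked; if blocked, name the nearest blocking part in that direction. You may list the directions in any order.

+x: clear

+x: ray from connector(0, -1, 0) has no placed part ⇒ clear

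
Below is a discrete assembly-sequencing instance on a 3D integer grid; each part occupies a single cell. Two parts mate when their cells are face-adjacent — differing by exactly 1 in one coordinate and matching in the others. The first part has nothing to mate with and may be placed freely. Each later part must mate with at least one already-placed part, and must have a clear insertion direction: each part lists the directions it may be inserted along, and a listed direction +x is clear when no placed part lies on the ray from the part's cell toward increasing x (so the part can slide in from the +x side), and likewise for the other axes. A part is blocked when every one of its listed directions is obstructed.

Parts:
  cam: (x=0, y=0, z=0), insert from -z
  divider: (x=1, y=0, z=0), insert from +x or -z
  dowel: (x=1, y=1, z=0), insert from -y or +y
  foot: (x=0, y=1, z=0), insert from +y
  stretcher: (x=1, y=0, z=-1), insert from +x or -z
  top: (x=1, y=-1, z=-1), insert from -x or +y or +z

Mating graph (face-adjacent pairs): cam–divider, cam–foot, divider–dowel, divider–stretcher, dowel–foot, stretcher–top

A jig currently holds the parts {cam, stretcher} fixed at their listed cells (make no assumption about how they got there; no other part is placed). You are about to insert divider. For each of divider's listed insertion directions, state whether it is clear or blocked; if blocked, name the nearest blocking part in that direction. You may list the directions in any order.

+x: ray from divider(1, 0, 0) has no placed part ⇒ clear
-z: nearest on ray is stretcher@(1, 0, -1) ⇒ blocked

+x: clear; -z: blocked by stretcher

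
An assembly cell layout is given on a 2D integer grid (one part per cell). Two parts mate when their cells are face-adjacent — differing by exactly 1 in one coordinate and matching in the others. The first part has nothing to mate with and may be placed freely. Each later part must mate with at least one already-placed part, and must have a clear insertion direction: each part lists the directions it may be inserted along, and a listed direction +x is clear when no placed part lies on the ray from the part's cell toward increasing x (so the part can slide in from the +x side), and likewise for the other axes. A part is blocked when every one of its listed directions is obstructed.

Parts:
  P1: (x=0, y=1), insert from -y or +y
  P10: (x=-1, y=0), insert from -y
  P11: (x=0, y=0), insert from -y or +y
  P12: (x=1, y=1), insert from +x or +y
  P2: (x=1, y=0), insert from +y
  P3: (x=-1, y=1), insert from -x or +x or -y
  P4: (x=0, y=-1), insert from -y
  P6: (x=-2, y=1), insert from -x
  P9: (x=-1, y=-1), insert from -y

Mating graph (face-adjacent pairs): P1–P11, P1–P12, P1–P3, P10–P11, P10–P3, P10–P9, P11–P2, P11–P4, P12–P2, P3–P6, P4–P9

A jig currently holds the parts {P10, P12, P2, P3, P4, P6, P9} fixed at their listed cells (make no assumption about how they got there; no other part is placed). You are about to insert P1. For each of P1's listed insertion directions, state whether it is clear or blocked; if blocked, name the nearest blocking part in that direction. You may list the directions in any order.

+y: clear; -y: blocked by P4

-y: nearest on ray is P4@(0, -1) ⇒ blocked
+y: ray from P1(0, 1) has no placed part ⇒ clear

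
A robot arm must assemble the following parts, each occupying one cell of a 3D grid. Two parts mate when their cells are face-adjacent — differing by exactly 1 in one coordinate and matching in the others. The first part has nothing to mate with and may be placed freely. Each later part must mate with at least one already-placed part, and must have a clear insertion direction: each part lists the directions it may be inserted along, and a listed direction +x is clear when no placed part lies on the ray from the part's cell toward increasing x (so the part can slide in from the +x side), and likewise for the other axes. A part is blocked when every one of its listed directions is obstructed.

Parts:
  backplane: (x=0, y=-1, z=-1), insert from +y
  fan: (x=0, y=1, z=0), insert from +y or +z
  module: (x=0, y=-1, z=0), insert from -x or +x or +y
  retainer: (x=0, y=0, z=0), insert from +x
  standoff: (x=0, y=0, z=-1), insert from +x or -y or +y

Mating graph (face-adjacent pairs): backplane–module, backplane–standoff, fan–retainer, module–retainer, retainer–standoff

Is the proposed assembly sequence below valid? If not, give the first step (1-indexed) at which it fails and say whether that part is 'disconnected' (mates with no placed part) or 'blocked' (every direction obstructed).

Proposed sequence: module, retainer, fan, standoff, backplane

1. module@(0, -1, 0) [-x clear] — {module}
2. retainer@(0, 0, 0) [+x clear] — {module, retainer}
3. fan@(0, 1, 0) [+y clear] — {fan, module, retainer}
4. standoff@(0, 0, -1) [+x clear] — {fan, module, retainer, standoff}
5. backplane@(0, -1, -1) — +y all obstructed ⇒ blocked

Invalid at step 5 (blocked)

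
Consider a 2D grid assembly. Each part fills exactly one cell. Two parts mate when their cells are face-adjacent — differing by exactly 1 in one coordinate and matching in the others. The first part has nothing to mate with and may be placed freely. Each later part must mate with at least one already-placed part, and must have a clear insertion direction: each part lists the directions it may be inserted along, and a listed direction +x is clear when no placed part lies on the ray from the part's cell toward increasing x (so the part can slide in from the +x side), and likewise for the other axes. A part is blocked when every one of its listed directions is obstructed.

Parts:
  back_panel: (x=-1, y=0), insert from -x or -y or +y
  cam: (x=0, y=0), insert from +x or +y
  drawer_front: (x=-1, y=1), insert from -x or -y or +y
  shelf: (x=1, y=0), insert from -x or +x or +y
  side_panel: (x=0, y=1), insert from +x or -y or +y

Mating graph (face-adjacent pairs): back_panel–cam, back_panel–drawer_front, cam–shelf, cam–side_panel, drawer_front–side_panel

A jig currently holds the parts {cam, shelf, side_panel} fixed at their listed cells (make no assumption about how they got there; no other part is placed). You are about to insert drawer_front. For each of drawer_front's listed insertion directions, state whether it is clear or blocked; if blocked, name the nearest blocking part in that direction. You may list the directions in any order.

+y: clear; -x: clear; -y: clear

-x: ray from drawer_front(-1, 1) has no placed part ⇒ clear
-y: ray from drawer_front(-1, 1) has no placed part ⇒ clear
+y: ray from drawer_front(-1, 1) has no placed part ⇒ clear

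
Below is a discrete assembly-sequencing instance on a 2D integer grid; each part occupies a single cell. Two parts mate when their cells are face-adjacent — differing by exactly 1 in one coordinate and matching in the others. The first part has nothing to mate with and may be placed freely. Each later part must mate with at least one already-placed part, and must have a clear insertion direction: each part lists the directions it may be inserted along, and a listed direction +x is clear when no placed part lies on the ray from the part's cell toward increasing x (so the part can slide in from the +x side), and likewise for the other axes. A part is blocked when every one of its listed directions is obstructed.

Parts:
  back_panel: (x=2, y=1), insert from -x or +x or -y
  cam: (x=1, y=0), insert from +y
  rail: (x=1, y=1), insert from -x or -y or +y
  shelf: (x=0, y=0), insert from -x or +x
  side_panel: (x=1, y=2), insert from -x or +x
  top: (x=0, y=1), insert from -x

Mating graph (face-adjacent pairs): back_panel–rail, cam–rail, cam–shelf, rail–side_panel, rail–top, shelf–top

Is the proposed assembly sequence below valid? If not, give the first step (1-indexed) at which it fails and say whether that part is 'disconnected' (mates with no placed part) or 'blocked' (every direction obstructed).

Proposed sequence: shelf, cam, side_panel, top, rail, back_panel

Invalid at step 3 (disconnected)

1. shelf@(0, 0) [-x clear] — {shelf}
2. cam@(1, 0) [+y clear] — {cam, shelf}
3. side_panel@(1, 2) — no placed neighbour ⇒ disconnected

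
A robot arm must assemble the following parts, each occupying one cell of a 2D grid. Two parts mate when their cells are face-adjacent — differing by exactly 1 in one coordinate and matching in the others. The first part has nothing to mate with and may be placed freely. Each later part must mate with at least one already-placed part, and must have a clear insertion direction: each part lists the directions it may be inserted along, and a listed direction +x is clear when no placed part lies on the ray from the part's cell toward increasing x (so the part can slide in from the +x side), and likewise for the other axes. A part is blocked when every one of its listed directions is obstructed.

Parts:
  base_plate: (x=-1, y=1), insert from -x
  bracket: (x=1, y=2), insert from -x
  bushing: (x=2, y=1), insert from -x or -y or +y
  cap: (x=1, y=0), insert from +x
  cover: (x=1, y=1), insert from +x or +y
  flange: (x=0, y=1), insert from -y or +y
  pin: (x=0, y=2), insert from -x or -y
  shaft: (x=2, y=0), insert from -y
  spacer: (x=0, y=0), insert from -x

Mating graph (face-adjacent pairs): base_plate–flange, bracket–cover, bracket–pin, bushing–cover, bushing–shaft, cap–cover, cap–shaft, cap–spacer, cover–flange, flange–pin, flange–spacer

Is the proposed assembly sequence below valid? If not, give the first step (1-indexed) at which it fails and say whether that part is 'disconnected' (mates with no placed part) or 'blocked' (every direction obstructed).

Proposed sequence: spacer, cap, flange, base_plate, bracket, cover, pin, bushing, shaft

1. spacer@(0, 0) [-x clear] — {spacer}
2. cap@(1, 0) [+x clear] — {cap, spacer}
3. flange@(0, 1) [+y clear] — {cap, flange, spacer}
4. base_plate@(-1, 1) [-x clear] — {base_plate, cap, flange, spacer}
5. bracket@(1, 2) — no placed neighbour ⇒ disconnected

Invalid at step 5 (disconnected)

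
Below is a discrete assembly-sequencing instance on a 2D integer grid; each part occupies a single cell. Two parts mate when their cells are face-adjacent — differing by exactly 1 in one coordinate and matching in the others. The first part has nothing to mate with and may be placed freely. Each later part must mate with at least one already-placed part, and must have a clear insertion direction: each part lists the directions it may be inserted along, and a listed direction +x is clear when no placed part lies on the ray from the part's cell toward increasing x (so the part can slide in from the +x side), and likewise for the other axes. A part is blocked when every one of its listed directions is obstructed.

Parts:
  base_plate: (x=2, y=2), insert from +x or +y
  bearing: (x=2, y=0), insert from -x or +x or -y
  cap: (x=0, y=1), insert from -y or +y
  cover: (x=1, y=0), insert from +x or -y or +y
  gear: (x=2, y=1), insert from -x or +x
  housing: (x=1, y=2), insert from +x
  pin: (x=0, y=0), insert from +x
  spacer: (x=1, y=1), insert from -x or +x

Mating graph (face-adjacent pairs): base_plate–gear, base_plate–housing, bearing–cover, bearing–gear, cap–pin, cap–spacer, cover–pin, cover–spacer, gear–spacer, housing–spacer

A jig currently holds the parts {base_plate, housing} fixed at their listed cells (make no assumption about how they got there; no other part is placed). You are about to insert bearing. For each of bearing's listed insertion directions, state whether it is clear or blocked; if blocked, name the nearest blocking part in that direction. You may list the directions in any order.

+x: clear; -x: clear; -y: clear

-x: ray from bearing(2, 0) has no placed part ⇒ clear
+x: ray from bearing(2, 0) has no placed part ⇒ clear
-y: ray from bearing(2, 0) has no placed part ⇒ clear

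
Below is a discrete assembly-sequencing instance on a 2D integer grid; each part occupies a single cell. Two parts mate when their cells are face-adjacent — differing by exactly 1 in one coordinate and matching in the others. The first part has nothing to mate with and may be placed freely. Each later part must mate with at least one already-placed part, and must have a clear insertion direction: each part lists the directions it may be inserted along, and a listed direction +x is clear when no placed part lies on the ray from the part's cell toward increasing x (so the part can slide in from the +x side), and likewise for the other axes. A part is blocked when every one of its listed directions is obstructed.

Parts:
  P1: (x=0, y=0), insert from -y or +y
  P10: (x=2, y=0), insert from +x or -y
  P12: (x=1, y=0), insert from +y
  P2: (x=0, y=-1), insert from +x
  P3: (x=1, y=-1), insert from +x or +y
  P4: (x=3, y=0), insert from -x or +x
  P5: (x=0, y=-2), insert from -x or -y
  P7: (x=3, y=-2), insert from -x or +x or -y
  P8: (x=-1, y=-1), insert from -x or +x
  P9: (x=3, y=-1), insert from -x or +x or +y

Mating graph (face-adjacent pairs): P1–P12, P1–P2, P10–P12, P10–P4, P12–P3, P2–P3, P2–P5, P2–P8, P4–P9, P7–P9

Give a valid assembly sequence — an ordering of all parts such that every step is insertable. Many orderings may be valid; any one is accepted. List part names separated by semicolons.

1. P8@(-1, -1) [-x clear] — {P8}
2. P2@(0, -1) [+x clear] — {P2, P8}
3. P5@(0, -2) [-x clear] — {P2, P5, P8}
4. P1@(0, 0) [+y clear] — {P1, P2, P5, P8}
5. P12@(1, 0) [+y clear] — {P1, P12, P2, P5, P8}
6. P10@(2, 0) [+x clear] — {P1, P10, P12, P2, P5, P8}
7. P4@(3, 0) [+x clear] — {P1, P10, P12, P2, P4, P5, P8}
8. P3@(1, -1) [+x clear] — {P1, P10, P12, P2, P3, P4, P5, P8}
9. P9@(3, -1) [+x clear] — {P1, P10, P12, P2, P3, P4, P5, P8, P9}
10. P7@(3, -2) [+x clear] — {P1, P10, P12, P2, P3, P4, P5, P7, P8, P9}

P8; P2; P5; P1; P12; P10; P4; P3; P9; P7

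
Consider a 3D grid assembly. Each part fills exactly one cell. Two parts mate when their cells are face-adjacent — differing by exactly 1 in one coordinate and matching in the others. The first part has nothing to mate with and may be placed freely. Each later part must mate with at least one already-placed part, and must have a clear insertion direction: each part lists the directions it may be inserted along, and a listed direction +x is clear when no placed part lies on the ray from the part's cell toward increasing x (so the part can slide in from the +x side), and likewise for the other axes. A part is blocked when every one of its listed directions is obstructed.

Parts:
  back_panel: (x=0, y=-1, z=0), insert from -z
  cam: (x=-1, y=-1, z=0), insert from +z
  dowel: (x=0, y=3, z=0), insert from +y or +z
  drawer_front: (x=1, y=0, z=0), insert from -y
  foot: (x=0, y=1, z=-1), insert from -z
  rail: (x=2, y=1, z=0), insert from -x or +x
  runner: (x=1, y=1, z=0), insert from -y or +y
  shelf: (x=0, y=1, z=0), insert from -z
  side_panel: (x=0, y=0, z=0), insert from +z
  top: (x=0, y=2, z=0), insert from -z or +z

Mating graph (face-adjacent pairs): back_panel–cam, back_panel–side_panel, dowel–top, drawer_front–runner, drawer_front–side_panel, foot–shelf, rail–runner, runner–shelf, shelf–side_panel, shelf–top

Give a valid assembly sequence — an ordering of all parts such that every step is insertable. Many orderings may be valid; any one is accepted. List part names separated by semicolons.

back_panel; cam; side_panel; shelf; runner; top; dowel; rail; drawer_front; foot

1. back_panel@(0, -1, 0) [-z clear] — {back_panel}
2. cam@(-1, -1, 0) [+z clear] — {back_panel, cam}
3. side_panel@(0, 0, 0) [+z clear] — {back_panel, cam, side_panel}
4. shelf@(0, 1, 0) [-z clear] — {back_panel, cam, shelf, side_panel}
5. runner@(1, 1, 0) [-y clear] — {back_panel, cam, runner, shelf, side_panel}
6. top@(0, 2, 0) [-z clear] — {back_panel, cam, runner, shelf, side_panel, top}
7. dowel@(0, 3, 0) [+y clear] — {back_panel, cam, dowel, runner, shelf, side_panel, top}
8. rail@(2, 1, 0) [+x clear] — {back_panel, cam, dowel, rail, runner, shelf, side_panel, top}
9. drawer_front@(1, 0, 0) [-y clear] — {back_panel, cam, dowel, drawer_front, rail, runner, shelf, side_panel, top}
10. foot@(0, 1, -1) [-z clear] — {back_panel, cam, dowel, drawer_front, foot, rail, runner, shelf, side_panel, top}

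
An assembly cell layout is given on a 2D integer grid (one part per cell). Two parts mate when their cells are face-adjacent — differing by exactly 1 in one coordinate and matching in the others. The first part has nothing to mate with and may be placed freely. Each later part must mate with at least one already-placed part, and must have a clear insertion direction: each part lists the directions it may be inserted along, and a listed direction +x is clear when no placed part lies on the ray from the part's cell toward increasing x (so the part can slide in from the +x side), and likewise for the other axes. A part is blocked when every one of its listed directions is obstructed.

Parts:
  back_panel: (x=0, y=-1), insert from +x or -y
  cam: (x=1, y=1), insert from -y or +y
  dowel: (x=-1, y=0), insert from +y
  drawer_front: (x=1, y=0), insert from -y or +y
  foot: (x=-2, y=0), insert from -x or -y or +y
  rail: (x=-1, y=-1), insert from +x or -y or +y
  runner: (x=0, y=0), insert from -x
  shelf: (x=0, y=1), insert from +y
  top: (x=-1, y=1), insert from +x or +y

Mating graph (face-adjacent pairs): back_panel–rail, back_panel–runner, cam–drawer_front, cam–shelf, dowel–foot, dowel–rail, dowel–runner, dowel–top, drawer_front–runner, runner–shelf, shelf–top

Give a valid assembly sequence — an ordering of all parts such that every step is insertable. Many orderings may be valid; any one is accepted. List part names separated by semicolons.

drawer_front; cam; shelf; runner; dowel; top; rail; foot; back_panel

1. drawer_front@(1, 0) [-y clear] — {drawer_front}
2. cam@(1, 1) [+y clear] — {cam, drawer_front}
3. shelf@(0, 1) [+y clear] — {cam, drawer_front, shelf}
4. runner@(0, 0) [-x clear] — {cam, drawer_front, runner, shelf}
5. dowel@(-1, 0) [+y clear] — {cam, dowel, drawer_front, runner, shelf}
6. top@(-1, 1) [+y clear] — {cam, dowel, drawer_front, runner, shelf, top}
7. rail@(-1, -1) [+x clear] — {cam, dowel, drawer_front, rail, runner, shelf, top}
8. foot@(-2, 0) [-x clear] — {cam, dowel, drawer_front, foot, rail, runner, shelf, top}
9. back_panel@(0, -1) [+x clear] — {back_panel, cam, dowel, drawer_front, foot, rail, runner, shelf, top}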